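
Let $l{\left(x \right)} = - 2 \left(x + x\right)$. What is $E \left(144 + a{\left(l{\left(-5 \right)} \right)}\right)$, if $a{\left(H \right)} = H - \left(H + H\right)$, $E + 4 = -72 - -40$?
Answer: $-4464$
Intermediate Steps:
$E = -36$ ($E = -4 - 32 = -36$)
$l{\left(x \right)} = - 4 x$ ($l{\left(x \right)} = - 2 \cdot 2 x = - 4 x$)
$a{\left(H \right)} = - H$ ($a{\left(H \right)} = H - 2 H = - H$)
$E \left(144 + a{\left(l{\left(-5 \right)} \right)}\right) = - 36 \left(144 - \left(-4\right) \left(-5\right)\right) = - 36 \left(144 - 20\right) = \left(-36\right) 124 = -4464$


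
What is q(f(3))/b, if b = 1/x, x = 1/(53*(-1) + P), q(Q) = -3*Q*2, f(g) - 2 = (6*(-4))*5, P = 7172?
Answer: 236/2373 ≈ 0.099452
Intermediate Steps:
f(g) = -118 (f(g) = 2 + (6*(-4))*5 = 2 - 24*5 = 2 - 120 = -118)
q(Q) = -6*Q
x = 1/7119 (x = 1/(53*(-1) + 7172) = 1/(-53 + 7172) = 1/7119 ≈ 0.00014047)
b = 7119 (b = 1/(1/7119) = 7119)
q(f(3))/b = -6*(-118)/7119 = 708*(1/7119) = 236/2373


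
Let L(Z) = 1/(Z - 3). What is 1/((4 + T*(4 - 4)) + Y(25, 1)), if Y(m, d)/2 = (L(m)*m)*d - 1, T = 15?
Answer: 11/47 ≈ 0.23404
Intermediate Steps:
L(Z) = 1/(-3 + Z)
Y(m, d) = -2 + 2*d*m/(-3 + m) (Y(m, d) = 2*((m/(-3 + m))*d - 1) = 2*(d*m/(-3 + m) - 1) = 2*(-1 + d*m/(-3 + m)) = -2 + 2*d*m/(-3 + m))
1/((4 + T*(4 - 4)) + Y(25, 1)) = 1/((4 + 15*(4 - 4)) + 2*(3 - 1*25 + 1*25)/(-3 + 25)) = 1/((4 + 15*0) + 2*(3 - 25 + 25)/22) = 1/((4 + 0) + 2*(1/22)*3) = 1/(4 + 3/11) = 1/(47/11) = 11/47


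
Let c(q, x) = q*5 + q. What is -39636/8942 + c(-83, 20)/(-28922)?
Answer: -285474819/64655131 ≈ -4.4153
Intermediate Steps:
c(q, x) = 6*q (c(q, x) = 5*q + q = 6*q)
-39636/8942 + c(-83, 20)/(-28922) = -39636/8942 + (6*(-83))/(-28922) = -39636*1/8942 - 498*(-1/28922) = -19818/4471 + 249/14461 = -285474819/64655131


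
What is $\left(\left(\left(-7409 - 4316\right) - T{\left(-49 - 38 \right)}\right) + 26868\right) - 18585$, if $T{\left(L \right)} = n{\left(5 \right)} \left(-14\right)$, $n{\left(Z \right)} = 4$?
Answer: $-3386$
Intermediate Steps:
$T{\left(L \right)} = -56$ ($T{\left(L \right)} = 4 \left(-14\right) = -56$)
$\left(\left(\left(-7409 - 4316\right) - T{\left(-49 - 38 \right)}\right) + 26868\right) - 18585 = \left(\left(\left(-7409 - 4316\right) - -56\right) + 26868\right) - 18585 = \left(\left(\left(-7409 - 4316\right) + 56\right) + 26868\right) - 18585 = \left(\left(-11725 + 56\right) + 26868\right) - 18585 = \left(-11669 + 26868\right) - 18585 = 15199 - 18585 = -3386$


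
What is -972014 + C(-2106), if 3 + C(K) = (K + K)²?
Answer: 16768927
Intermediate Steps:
C(K) = -3 + 4*K² (C(K) = -3 + (K + K)² = -3 + (2*K)² = -3 + 4*K²)
-972014 + C(-2106) = -972014 + (-3 + 4*(-2106)²) = -972014 + (-3 + 4*4435236) = -972014 + (-3 + 17740944) = -972014 + 17740941 = 16768927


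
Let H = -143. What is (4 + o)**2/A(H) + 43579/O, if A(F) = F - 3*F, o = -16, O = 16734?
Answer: 7436645/2392962 ≈ 3.1077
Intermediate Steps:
A(F) = -2*F
(4 + o)**2/A(H) + 43579/O = (4 - 16)**2/((-2*(-143))) + 43579/16734 = (-12)**2/286 + 43579*(1/16734) = 144*(1/286) + 43579/16734 = 72/143 + 43579/16734 = 7436645/2392962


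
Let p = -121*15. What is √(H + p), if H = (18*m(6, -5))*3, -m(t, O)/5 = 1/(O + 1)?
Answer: I*√6990/2 ≈ 41.803*I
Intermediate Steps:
p = -1815
m(t, O) = -5/(1 + O) (m(t, O) = -5/(O + 1) = -5/(1 + O))
H = 135/2 (H = (18*(-5/(1 - 5)))*3 = (18*(-5/(-4)))*3 = (18*(-5*(-¼)))*3 = (18*(5/4))*3 = (45/2)*3 = 135/2 ≈ 67.500)
√(H + p) = √(135/2 - 1815) = √(-3495/2) = I*√6990/2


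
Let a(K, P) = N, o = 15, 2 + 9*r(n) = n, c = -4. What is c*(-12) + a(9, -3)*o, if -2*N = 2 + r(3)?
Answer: 193/6 ≈ 32.167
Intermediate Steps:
r(n) = -2/9 + n/9
N = -19/18 (N = -(2 + (-2/9 + (⅑)*3))/2 = -(2 + (-2/9 + ⅓))/2 = -(2 + ⅑)/2 = -½*19/9 = -19/18 ≈ -1.0556)
a(K, P) = -19/18
c*(-12) + a(9, -3)*o = -4*(-12) - 19/18*15 = 48 - 95/6 = 193/6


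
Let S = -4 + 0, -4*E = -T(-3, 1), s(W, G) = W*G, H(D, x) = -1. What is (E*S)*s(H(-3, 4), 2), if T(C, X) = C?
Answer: -6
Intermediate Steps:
s(W, G) = G*W
E = -3/4 (E = -(-1)*(-3)/4 = -1/4*3 = -3/4 ≈ -0.75000)
S = -4
(E*S)*s(H(-3, 4), 2) = (-3/4*(-4))*(2*(-1)) = 3*(-2) = -6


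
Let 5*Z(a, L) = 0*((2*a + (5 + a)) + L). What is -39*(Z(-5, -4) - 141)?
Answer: 5499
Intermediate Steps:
Z(a, L) = 0 (Z(a, L) = (0*((2*a + (5 + a)) + L))/5 = (0*((5 + 3*a) + L))/5 = (0*(5 + L + 3*a))/5 = (⅕)*0 = 0)
-39*(Z(-5, -4) - 141) = -39*(0 - 141) = -39*(-141) = 5499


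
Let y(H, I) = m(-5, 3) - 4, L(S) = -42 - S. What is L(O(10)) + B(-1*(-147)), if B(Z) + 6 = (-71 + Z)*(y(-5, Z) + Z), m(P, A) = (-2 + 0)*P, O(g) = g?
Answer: 11570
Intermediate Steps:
m(P, A) = -2*P
y(H, I) = 6 (y(H, I) = -2*(-5) - 4 = 10 - 4 = 6)
B(Z) = -6 + (-71 + Z)*(6 + Z)
L(O(10)) + B(-1*(-147)) = (-42 - 1*10) + (-432 + (-1*(-147))**2 - (-65)*(-147)) = (-42 - 10) + (-432 + 147**2 - 65*147) = -52 + (-432 + 21609 - 9555) = -52 + 11622 = 11570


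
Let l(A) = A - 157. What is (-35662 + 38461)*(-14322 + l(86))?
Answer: -40286007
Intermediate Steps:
l(A) = -157 + A
(-35662 + 38461)*(-14322 + l(86)) = (-35662 + 38461)*(-14322 + (-157 + 86)) = 2799*(-14322 - 71) = 2799*(-14393) = -40286007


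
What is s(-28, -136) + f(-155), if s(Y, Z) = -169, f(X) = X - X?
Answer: -169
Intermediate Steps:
f(X) = 0
s(-28, -136) + f(-155) = -169 + 0 = -169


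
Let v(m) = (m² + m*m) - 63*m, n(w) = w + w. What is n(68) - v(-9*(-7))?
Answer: -3833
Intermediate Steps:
n(w) = 2*w
v(m) = -63*m + 2*m² (v(m) = (m² + m²) - 63*m = 2*m² - 63*m = -63*m + 2*m²)
n(68) - v(-9*(-7)) = 2*68 - (-9*(-7))*(-63 + 2*(-9*(-7))) = 136 - 63*(-63 + 2*63) = 136 - 63*(-63 + 126) = 136 - 63*63 = 136 - 1*3969 = 136 - 3969 = -3833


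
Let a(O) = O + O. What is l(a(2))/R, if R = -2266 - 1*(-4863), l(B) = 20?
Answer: 20/2597 ≈ 0.0077012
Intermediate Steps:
a(O) = 2*O
R = 2597 (R = -2266 + 4863 = 2597)
l(a(2))/R = 20/2597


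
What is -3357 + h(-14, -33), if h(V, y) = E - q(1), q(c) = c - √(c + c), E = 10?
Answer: -3348 + √2 ≈ -3346.6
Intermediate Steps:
q(c) = c - √2*√c (q(c) = c - √(2*c) = c - √2*√c)
h(V, y) = 9 + √2 (h(V, y) = 10 - (1 - √2*√1) = 10 - (1 - 1*√2*1) = 10 - (1 - √2) = 10 + (-1 + √2) = 9 + √2)
-3357 + h(-14, -33) = -3357 + (9 + √2) = -3348 + √2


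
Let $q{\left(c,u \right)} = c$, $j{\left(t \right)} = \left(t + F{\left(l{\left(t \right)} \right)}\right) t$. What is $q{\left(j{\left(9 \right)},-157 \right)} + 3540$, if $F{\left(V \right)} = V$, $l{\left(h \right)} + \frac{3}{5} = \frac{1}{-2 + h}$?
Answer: $\frac{126591}{35} \approx 3616.9$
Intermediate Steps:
$l{\left(h \right)} = - \frac{3}{5} + \frac{1}{-2 + h}$
$j{\left(t \right)} = t \left(t + \frac{11 - 3 t}{5 \left(-2 + t\right)}\right)$ ($j{\left(t \right)} = \left(t + \frac{11 - 3 t}{5 \left(-2 + t\right)}\right) t = t \left(t + \frac{11 - 3 t}{5 \left(-2 + t\right)}\right)$)
$q{\left(j{\left(9 \right)},-157 \right)} + 3540 = \frac{1}{5} \cdot 9 \frac{1}{-2 + 9} \left(11 - 117 + 5 \cdot 9^{2}\right) + 3540 = \frac{1}{5} \cdot 9 \cdot \frac{1}{7} \left(11 - 117 + 5 \cdot 81\right) + 3540 = \frac{1}{5} \cdot 9 \cdot \frac{1}{7} \left(11 - 117 + 405\right) + 3540 = \frac{1}{5} \cdot 9 \cdot \frac{1}{7} \cdot 299 + 3540 = \frac{2691}{35} + 3540 = \frac{126591}{35}$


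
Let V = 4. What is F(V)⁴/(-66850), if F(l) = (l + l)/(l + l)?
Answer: -1/66850 ≈ -1.4959e-5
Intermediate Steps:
F(l) = 1 (F(l) = (2*l)/((2*l)) = (2*l)*(1/(2*l)) = 1)
F(V)⁴/(-66850) = 1⁴/(-66850) = 1*(-1/66850) = -1/66850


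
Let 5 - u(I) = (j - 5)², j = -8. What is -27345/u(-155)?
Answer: 27345/164 ≈ 166.74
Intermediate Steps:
u(I) = -164 (u(I) = 5 - (-8 - 5)² = 5 - 1*(-13)² = 5 - 1*169 = 5 - 169 = -164)
-27345/u(-155) = -27345/(-164) = -27345*(-1/164) = 27345/164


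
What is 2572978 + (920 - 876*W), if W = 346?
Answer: 2270802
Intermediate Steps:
2572978 + (920 - 876*W) = 2572978 + (920 - 876*346) = 2572978 + (920 - 303096) = 2572978 - 302176 = 2270802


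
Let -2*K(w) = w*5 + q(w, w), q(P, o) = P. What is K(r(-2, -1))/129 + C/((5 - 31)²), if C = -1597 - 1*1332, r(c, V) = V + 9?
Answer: -131355/29068 ≈ -4.5189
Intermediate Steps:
r(c, V) = 9 + V
C = -2929 (C = -1597 - 1332 = -2929)
K(w) = -3*w (K(w) = -(w*5 + w)/2 = -(5*w + w)/2 = -3*w)
K(r(-2, -1))/129 + C/((5 - 31)²) = -3*(9 - 1)/129 - 2929/(5 - 31)² = -3*8*(1/129) - 2929/((-26)²) = -24*1/129 - 2929/676 = -8/43 - 2929*1/676 = -8/43 - 2929/676 = -131355/29068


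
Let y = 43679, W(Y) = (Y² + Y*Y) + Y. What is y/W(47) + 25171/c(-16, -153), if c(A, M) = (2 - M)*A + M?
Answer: 2618292/11756345 ≈ 0.22271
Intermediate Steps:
W(Y) = Y + 2*Y² (W(Y) = (Y² + Y²) + Y = 2*Y² + Y = Y + 2*Y²)
c(A, M) = M + A*(2 - M) (c(A, M) = A*(2 - M) + M = M + A*(2 - M))
y/W(47) + 25171/c(-16, -153) = 43679/((47*(1 + 2*47))) + 25171/(-153 + 2*(-16) - 1*(-16)*(-153)) = 43679/((47*(1 + 94))) + 25171/(-153 - 32 - 2448) = 43679/((47*95)) + 25171/(-2633) = 43679/4465 + 25171*(-1/2633) = 43679*(1/4465) - 25171/2633 = 43679/4465 - 25171/2633 = 2618292/11756345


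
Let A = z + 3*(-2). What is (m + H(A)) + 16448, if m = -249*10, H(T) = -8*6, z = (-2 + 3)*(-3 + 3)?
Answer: 13910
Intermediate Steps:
z = 0 (z = 1*0 = 0)
A = -6 (A = 0 + 3*(-2) = 0 - 6 = -6)
H(T) = -48
m = -2490
(m + H(A)) + 16448 = (-2490 - 48) + 16448 = -2538 + 16448 = 13910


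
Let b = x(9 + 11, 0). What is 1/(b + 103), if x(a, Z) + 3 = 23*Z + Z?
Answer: 1/100 ≈ 0.010000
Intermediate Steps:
x(a, Z) = -3 + 24*Z (x(a, Z) = -3 + (23*Z + Z) = -3 + 24*Z)
b = -3 (b = -3 + 24*0 = -3 + 0 = -3)
1/(b + 103) = 1/(-3 + 103) = 1/100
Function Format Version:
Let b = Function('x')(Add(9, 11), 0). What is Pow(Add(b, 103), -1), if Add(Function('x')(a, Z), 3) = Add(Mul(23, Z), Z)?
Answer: Rational(1, 100) ≈ 0.010000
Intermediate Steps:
Function('x')(a, Z) = Add(-3, Mul(24, Z)) (Function('x')(a, Z) = Add(-3, Add(Mul(23, Z), Z)) = Add(-3, Mul(24, Z)))
b = -3 (b = Add(-3, Mul(24, 0)) = Add(-3, 0) = -3)
Pow(Add(b, 103), -1) = Pow(Add(-3, 103), -1) = Pow(100, -1) = Rational(1, 100)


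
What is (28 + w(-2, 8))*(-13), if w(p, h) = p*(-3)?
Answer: -442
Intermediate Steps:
w(p, h) = -3*p
(28 + w(-2, 8))*(-13) = (28 - 3*(-2))*(-13) = (28 + 6)*(-13) = 34*(-13) = -442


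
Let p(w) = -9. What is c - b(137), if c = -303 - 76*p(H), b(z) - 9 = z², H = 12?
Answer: -18397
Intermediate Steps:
b(z) = 9 + z²
c = 381 (c = -303 - 76*(-9) = -303 + 684 = 381)
c - b(137) = 381 - (9 + 137²) = 381 - (9 + 18769) = 381 - 1*18778 = 381 - 18778 = -18397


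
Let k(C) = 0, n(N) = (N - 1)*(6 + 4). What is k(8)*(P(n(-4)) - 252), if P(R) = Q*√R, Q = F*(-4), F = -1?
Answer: 0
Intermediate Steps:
n(N) = -10 + 10*N (n(N) = (-1 + N)*10 = -10 + 10*N)
Q = 4 (Q = -1*(-4) = 4)
P(R) = 4*√R
k(8)*(P(n(-4)) - 252) = 0*(4*√(-10 + 10*(-4)) - 252) = 0*(4*√(-10 - 40) - 252) = 0*(4*√(-50) - 252) = 0*(4*(5*I*√2) - 252) = 0*(20*I*√2 - 252) = 0*(-252 + 20*I*√2) = 0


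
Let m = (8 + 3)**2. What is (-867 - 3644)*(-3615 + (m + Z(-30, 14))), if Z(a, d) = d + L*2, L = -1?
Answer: 15707302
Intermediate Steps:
Z(a, d) = -2 + d (Z(a, d) = d - 1*2 = d - 2 = -2 + d)
m = 121 (m = 11**2 = 121)
(-867 - 3644)*(-3615 + (m + Z(-30, 14))) = (-867 - 3644)*(-3615 + (121 + (-2 + 14))) = -4511*(-3615 + (121 + 12)) = -4511*(-3615 + 133) = -4511*(-3482) = 15707302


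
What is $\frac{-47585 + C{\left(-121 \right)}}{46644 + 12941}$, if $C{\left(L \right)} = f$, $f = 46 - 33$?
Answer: $- \frac{47572}{59585} \approx -0.79839$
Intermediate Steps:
$f = 13$
$C{\left(L \right)} = 13$
$\frac{-47585 + C{\left(-121 \right)}}{46644 + 12941} = \frac{-47585 + 13}{46644 + 12941} = - \frac{47572}{59585}$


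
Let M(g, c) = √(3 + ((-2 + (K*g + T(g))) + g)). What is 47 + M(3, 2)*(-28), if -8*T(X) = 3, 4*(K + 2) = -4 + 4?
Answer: 47 - 7*I*√38 ≈ 47.0 - 43.151*I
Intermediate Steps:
K = -2 (K = -2 + (-4 + 4)/4 = -2 + (¼)*0 = -2 + 0 = -2)
T(X) = -3/8 (T(X) = -⅛*3 = -3/8)
M(g, c) = √(5/8 - g) (M(g, c) = √(3 + ((-2 + (-2*g - 3/8)) + g)) = √(3 + ((-2 + (-3/8 - 2*g)) + g)) = √(3 + ((-19/8 - 2*g) + g)) = √(3 + (-19/8 - g)) = √(5/8 - g))
47 + M(3, 2)*(-28) = 47 + (√(10 - 16*3)/4)*(-28) = 47 + (√(10 - 48)/4)*(-28) = 47 + (√(-38)/4)*(-28) = 47 + ((I*√38)/4)*(-28) = 47 + (I*√38/4)*(-28) = 47 - 7*I*√38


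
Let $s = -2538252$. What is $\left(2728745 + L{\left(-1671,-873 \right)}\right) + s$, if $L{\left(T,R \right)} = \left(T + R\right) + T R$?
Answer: $1646732$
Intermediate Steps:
$L{\left(T,R \right)} = R + T + R T$ ($L{\left(T,R \right)} = \left(R + T\right) + R T = R + T + R T$)
$\left(2728745 + L{\left(-1671,-873 \right)}\right) + s = \left(2728745 - -1456239\right) - 2538252 = \left(2728745 + 1456239\right) - 2538252 = 4184984 - 2538252 = 1646732$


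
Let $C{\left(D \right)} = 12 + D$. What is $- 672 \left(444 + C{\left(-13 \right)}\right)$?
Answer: $-297696$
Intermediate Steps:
$- 672 \left(444 + C{\left(-13 \right)}\right) = - 672 \left(444 + \left(12 - 13\right)\right) = - 672 \left(444 - 1\right) = \left(-672\right) 443 = -297696$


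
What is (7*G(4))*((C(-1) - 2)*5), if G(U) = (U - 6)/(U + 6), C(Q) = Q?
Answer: 21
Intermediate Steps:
G(U) = (-6 + U)/(6 + U)
(7*G(4))*((C(-1) - 2)*5) = (7*((-6 + 4)/(6 + 4)))*((-1 - 2)*5) = (7*(-2/10))*(-3*5) = (7*((⅒)*(-2)))*(-15) = (7*(-⅕))*(-15) = -7/5*(-15) = 21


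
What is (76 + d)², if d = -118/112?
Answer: 17614809/3136 ≈ 5617.0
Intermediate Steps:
d = -59/56 (d = -118*1/112 = -59/56 ≈ -1.0536)
(76 + d)² = (76 - 59/56)² = (4197/56)² = 17614809/3136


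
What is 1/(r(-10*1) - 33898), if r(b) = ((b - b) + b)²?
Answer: -1/33798 ≈ -2.9588e-5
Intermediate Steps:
r(b) = b² (r(b) = (0 + b)² = b²)
1/(r(-10*1) - 33898) = 1/((-10*1)² - 33898) = 1/((-10)² - 33898) = 1/(100 - 33898) = 1/(-33798) = -1/33798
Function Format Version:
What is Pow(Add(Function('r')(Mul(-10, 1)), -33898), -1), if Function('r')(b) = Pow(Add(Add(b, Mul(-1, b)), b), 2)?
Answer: Rational(-1, 33798) ≈ -2.9588e-5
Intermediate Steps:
Function('r')(b) = Pow(b, 2) (Function('r')(b) = Pow(Add(0, b), 2) = Pow(b, 2))
Pow(Add(Function('r')(Mul(-10, 1)), -33898), -1) = Pow(Add(Pow(Mul(-10, 1), 2), -33898), -1) = Pow(Add(Pow(-10, 2), -33898), -1) = Pow(Add(100, -33898), -1) = Pow(-33798, -1) = Rational(-1, 33798)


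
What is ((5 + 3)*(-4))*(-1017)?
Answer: 32544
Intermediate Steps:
((5 + 3)*(-4))*(-1017) = (8*(-4))*(-1017) = -32*(-1017) = 32544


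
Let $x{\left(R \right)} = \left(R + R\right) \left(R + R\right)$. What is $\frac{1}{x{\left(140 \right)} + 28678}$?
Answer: $\frac{1}{107078} \approx 9.339 \cdot 10^{-6}$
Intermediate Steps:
$x{\left(R \right)} = 4 R^{2}$ ($x{\left(R \right)} = 2 R 2 R = 4 R^{2}$)
$\frac{1}{x{\left(140 \right)} + 28678} = \frac{1}{4 \cdot 140^{2} + 28678} = \frac{1}{4 \cdot 19600 + 28678} = \frac{1}{78400 + 28678} = \frac{1}{107078}$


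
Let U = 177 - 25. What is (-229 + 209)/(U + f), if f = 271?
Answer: -20/423 ≈ -0.047281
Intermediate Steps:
U = 152
(-229 + 209)/(U + f) = (-229 + 209)/(152 + 271) = -20/423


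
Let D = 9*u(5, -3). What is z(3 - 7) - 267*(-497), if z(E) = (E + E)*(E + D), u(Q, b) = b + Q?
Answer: 132587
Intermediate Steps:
u(Q, b) = Q + b
D = 18 (D = 9*(5 - 3) = 9*2 = 18)
z(E) = 2*E*(18 + E) (z(E) = (E + E)*(E + 18) = (2*E)*(18 + E) = 2*E*(18 + E))
z(3 - 7) - 267*(-497) = 2*(3 - 7)*(18 + (3 - 7)) - 267*(-497) = 2*(-4)*(18 - 4) + 132699 = 2*(-4)*14 + 132699 = -112 + 132699 = 132587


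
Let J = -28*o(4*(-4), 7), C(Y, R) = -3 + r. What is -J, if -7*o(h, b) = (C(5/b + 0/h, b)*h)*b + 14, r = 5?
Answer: 840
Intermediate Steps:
C(Y, R) = 2 (C(Y, R) = -3 + 5 = 2)
o(h, b) = -2 - 2*b*h/7 (o(h, b) = -((2*h)*b + 14)/7 = -(2*b*h + 14)/7 = -(14 + 2*b*h)/7 = -2 - 2*b*h/7)
J = -840 (J = -28*(-2 - 2/7*7*4*(-4)) = -28*(-2 - 2/7*7*(-16)) = -28*(-2 + 32) = -28*30 = -840)
-J = -1*(-840) = 840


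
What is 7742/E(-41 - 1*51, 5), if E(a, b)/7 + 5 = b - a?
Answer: 553/46 ≈ 12.022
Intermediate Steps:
E(a, b) = -35 - 7*a + 7*b (E(a, b) = -35 + 7*(b - a) = -35 + (-7*a + 7*b) = -35 - 7*a + 7*b)
7742/E(-41 - 1*51, 5) = 7742/(-35 - 7*(-41 - 1*51) + 7*5) = 7742/(-35 - 7*(-41 - 51) + 35) = 7742/(-35 - 7*(-92) + 35) = 7742/(-35 + 644 + 35) = 7742/644 = 7742*(1/644) = 553/46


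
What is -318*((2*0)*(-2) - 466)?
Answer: 148188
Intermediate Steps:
-318*((2*0)*(-2) - 466) = -318*(0*(-2) - 466) = -318*(0 - 466) = -318*(-466) = 148188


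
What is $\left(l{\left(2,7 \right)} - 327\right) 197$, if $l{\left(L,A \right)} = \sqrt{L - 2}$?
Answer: $-64419$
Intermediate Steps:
$l{\left(L,A \right)} = \sqrt{-2 + L}$
$\left(l{\left(2,7 \right)} - 327\right) 197 = \left(\sqrt{-2 + 2} - 327\right) 197 = \left(\sqrt{0} - 327\right) 197 = \left(0 - 327\right) 197 = \left(-327\right) 197 = -64419$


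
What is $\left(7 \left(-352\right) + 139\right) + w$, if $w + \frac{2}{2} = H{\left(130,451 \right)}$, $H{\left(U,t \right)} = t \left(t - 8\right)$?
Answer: $197467$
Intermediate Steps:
$H{\left(U,t \right)} = t \left(-8 + t\right)$
$w = 199792$ ($w = -1 + 451 \left(-8 + 451\right) = -1 + 451 \cdot 443 = -1 + 199793 = 199792$)
$\left(7 \left(-352\right) + 139\right) + w = \left(7 \left(-352\right) + 139\right) + 199792 = \left(-2464 + 139\right) + 199792 = -2325 + 199792 = 197467$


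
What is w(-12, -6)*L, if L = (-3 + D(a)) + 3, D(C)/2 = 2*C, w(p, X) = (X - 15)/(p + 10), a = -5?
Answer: -210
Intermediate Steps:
w(p, X) = (-15 + X)/(10 + p)
D(C) = 4*C (D(C) = 2*(2*C) = 4*C)
L = -20 (L = (-3 + 4*(-5)) + 3 = (-3 - 20) + 3 = -23 + 3 = -20)
w(-12, -6)*L = ((-15 - 6)/(10 - 12))*(-20) = (-21/(-2))*(-20) = -½*(-21)*(-20) = (21/2)*(-20) = -210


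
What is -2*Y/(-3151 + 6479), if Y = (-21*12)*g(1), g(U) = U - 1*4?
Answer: -189/416 ≈ -0.45433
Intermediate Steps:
g(U) = -4 + U (g(U) = U - 4 = -4 + U)
Y = 756 (Y = (-21*12)*(-4 + 1) = -252*(-3) = 756)
-2*Y/(-3151 + 6479) = -1512/(-3151 + 6479) = -1512/3328 = -2*189/832 = -189/416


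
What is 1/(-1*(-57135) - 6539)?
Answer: 1/50596 ≈ 1.9764e-5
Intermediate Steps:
1/(-1*(-57135) - 6539) = 1/(57135 - 6539) = 1/50596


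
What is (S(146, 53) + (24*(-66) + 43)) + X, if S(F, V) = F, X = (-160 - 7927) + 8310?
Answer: -1172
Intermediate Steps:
X = 223 (X = -8087 + 8310 = 223)
(S(146, 53) + (24*(-66) + 43)) + X = (146 + (24*(-66) + 43)) + 223 = (146 + (-1584 + 43)) + 223 = (146 - 1541) + 223 = -1395 + 223 = -1172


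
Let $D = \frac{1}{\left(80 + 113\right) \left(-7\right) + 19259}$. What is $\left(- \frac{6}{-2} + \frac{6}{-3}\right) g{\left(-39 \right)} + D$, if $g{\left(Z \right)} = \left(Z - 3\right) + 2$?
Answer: $- \frac{716319}{17908} \approx -40.0$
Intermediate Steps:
$g{\left(Z \right)} = -1 + Z$ ($g{\left(Z \right)} = \left(-3 + Z\right) + 2 = -1 + Z$)
$D = \frac{1}{17908}$ ($D = \frac{1}{193 \left(-7\right) + 19259} = \frac{1}{-1351 + 19259} = \frac{1}{17908} \approx 5.5841 \cdot 10^{-5}$)
$\left(- \frac{6}{-2} + \frac{6}{-3}\right) g{\left(-39 \right)} + D = \left(- \frac{6}{-2} + \frac{6}{-3}\right) \left(-1 - 39\right) + \frac{1}{17908} = \left(\left(-6\right) \left(- \frac{1}{2}\right) + 6 \left(- \frac{1}{3}\right)\right) \left(-40\right) + \frac{1}{17908} = \left(3 - 2\right) \left(-40\right) + \frac{1}{17908} = 1 \left(-40\right) + \frac{1}{17908} = -40 + \frac{1}{17908} = - \frac{716319}{17908}$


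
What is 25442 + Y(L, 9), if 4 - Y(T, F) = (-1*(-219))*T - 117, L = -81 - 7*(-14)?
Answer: 21840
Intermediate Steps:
L = 17 (L = -81 - 1*(-98) = -81 + 98 = 17)
Y(T, F) = 121 - 219*T (Y(T, F) = 4 - ((-1*(-219))*T - 117) = 4 - (219*T - 117) = 4 - (-117 + 219*T) = 4 + (117 - 219*T) = 121 - 219*T)
25442 + Y(L, 9) = 25442 + (121 - 219*17) = 25442 + (121 - 3723) = 25442 - 3602 = 21840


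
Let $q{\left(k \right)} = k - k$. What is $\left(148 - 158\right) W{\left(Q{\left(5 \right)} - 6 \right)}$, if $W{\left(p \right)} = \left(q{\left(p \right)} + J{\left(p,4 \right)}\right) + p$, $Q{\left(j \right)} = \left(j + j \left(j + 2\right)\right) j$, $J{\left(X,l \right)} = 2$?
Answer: $-1960$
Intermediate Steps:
$q{\left(k \right)} = 0$
$Q{\left(j \right)} = j \left(j + j \left(2 + j\right)\right)$ ($Q{\left(j \right)} = \left(j + j \left(2 + j\right)\right) j = j \left(j + j \left(2 + j\right)\right)$)
$W{\left(p \right)} = 2 + p$ ($W{\left(p \right)} = \left(0 + 2\right) + p = 2 + p$)
$\left(148 - 158\right) W{\left(Q{\left(5 \right)} - 6 \right)} = \left(148 - 158\right) \left(2 - \left(6 - 5^{2} \left(3 + 5\right)\right)\right) = - 10 \left(2 + \left(25 \cdot 8 - 6\right)\right) = - 10 \left(2 + \left(200 - 6\right)\right) = - 10 \left(2 + 194\right) = \left(-10\right) 196 = -1960$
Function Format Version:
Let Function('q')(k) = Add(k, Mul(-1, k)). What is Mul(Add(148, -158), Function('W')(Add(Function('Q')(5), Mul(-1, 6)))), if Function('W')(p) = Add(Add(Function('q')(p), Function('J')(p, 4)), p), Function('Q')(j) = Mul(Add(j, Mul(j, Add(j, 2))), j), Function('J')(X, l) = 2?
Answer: -1960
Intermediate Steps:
Function('q')(k) = 0
Function('Q')(j) = Mul(j, Add(j, Mul(j, Add(2, j)))) (Function('Q')(j) = Mul(Add(j, Mul(j, Add(2, j))), j) = Mul(j, Add(j, Mul(j, Add(2, j)))))
Function('W')(p) = Add(2, p) (Function('W')(p) = Add(Add(0, 2), p) = Add(2, p))
Mul(Add(148, -158), Function('W')(Add(Function('Q')(5), Mul(-1, 6)))) = Mul(Add(148, -158), Add(2, Add(Mul(Pow(5, 2), Add(3, 5)), Mul(-1, 6)))) = Mul(-10, Add(2, Add(Mul(25, 8), -6))) = Mul(-10, Add(2, Add(200, -6))) = Mul(-10, Add(2, 194)) = Mul(-10, 196) = -1960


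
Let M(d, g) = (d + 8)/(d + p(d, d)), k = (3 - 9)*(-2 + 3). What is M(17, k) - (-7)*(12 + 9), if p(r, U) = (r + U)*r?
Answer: 17498/119 ≈ 147.04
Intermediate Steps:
k = -6 (k = -6*1 = -6)
p(r, U) = r*(U + r) (p(r, U) = (U + r)*r = r*(U + r))
M(d, g) = (8 + d)/(d + 2*d²) (M(d, g) = (d + 8)/(d + d*(d + d)) = (8 + d)/(d + d*(2*d)) = (8 + d)/(d + 2*d²))
M(17, k) - (-7)*(12 + 9) = (8 + 17)/(17*(1 + 2*17)) - (-7)*(12 + 9) = (1/17)*25/(1 + 34) - (-7)*21 = (1/17)*25/35 - 1*(-147) = (1/17)*(1/35)*25 + 147 = 5/119 + 147 = 17498/119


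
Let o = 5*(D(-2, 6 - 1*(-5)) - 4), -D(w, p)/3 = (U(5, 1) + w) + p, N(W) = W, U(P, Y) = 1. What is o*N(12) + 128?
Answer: -1912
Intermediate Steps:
D(w, p) = -3 - 3*p - 3*w (D(w, p) = -3*((1 + w) + p) = -3*(1 + p + w) = -3 - 3*p - 3*w)
o = -170 (o = 5*((-3 - 3*(6 - 1*(-5)) - 3*(-2)) - 4) = 5*((-3 - 3*(6 + 5) + 6) - 4) = 5*((-3 - 3*11 + 6) - 4) = 5*((-3 - 33 + 6) - 4) = 5*(-30 - 4) = 5*(-34) = -170)
o*N(12) + 128 = -170*12 + 128 = -2040 + 128 = -1912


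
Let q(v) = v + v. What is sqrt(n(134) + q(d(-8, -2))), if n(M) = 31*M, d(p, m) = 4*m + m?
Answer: sqrt(4134) ≈ 64.296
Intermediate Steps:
d(p, m) = 5*m
q(v) = 2*v
sqrt(n(134) + q(d(-8, -2))) = sqrt(31*134 + 2*(5*(-2))) = sqrt(4154 + 2*(-10)) = sqrt(4154 - 20) = sqrt(4134)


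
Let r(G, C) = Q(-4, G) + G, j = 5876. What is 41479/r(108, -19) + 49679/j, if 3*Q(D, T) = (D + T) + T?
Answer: 189454939/787384 ≈ 240.61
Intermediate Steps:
Q(D, T) = D/3 + 2*T/3 (Q(D, T) = ((D + T) + T)/3 = (D + 2*T)/3 = D/3 + 2*T/3)
r(G, C) = -4/3 + 5*G/3 (r(G, C) = ((⅓)*(-4) + 2*G/3) + G = (-4/3 + 2*G/3) + G = -4/3 + 5*G/3)
41479/r(108, -19) + 49679/j = 41479/(-4/3 + (5/3)*108) + 49679/5876 = 41479/(-4/3 + 180) + 49679*(1/5876) = 41479/(536/3) + 49679/5876 = 41479*(3/536) + 49679/5876 = 124437/536 + 49679/5876 = 189454939/787384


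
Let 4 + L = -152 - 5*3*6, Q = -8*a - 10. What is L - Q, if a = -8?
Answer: -300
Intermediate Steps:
Q = 54 (Q = -8*(-8) - 10 = 64 - 10 = 54)
L = -246 (L = -4 + (-152 - 5*3*6) = -4 + (-152 - 15*6) = -4 + (-152 - 90) = -4 - 242 = -246)
L - Q = -246 - 1*54 = -246 - 54 = -300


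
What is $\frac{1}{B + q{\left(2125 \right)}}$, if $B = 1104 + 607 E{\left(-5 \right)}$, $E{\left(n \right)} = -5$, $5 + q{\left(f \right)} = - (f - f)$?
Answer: $- \frac{1}{1936} \approx -0.00051653$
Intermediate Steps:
$q{\left(f \right)} = -5$ ($q{\left(f \right)} = -5 - \left(f - f\right) = -5 - 0 = -5 + 0 = -5$)
$B = -1931$ ($B = 1104 + 607 \left(-5\right) = 1104 - 3035 = -1931$)
$\frac{1}{B + q{\left(2125 \right)}} = \frac{1}{-1931 - 5} = \frac{1}{-1936} = - \frac{1}{1936}$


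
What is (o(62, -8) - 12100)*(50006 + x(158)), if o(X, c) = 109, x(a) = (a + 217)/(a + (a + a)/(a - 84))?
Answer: -3600296538909/6004 ≈ -5.9965e+8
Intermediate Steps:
x(a) = (217 + a)/(a + 2*a/(-84 + a)) (x(a) = (217 + a)/(a + (2*a)/(-84 + a)) = (217 + a)/(a + 2*a/(-84 + a)))
(o(62, -8) - 12100)*(50006 + x(158)) = (109 - 12100)*(50006 + (-18228 + 158² + 133*158)/(158*(-82 + 158))) = -11991*(50006 + (1/158)*(-18228 + 24964 + 21014)/76) = -11991*(50006 + (1/158)*(1/76)*27750) = -11991*(50006 + 13875/6004) = -11991*300249899/6004 = -3600296538909/6004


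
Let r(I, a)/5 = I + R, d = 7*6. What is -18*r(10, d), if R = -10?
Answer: 0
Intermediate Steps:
d = 42
r(I, a) = -50 + 5*I (r(I, a) = 5*(I - 10) = 5*(-10 + I) = -50 + 5*I)
-18*r(10, d) = -18*(-50 + 5*10) = -18*(-50 + 50) = -18*0 = 0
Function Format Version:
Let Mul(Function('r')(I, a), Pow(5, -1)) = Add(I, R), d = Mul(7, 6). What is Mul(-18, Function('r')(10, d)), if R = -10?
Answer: 0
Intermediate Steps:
d = 42
Function('r')(I, a) = Add(-50, Mul(5, I)) (Function('r')(I, a) = Mul(5, Add(I, -10)) = Mul(5, Add(-10, I)) = Add(-50, Mul(5, I)))
Mul(-18, Function('r')(10, d)) = Mul(-18, Add(-50, Mul(5, 10))) = Mul(-18, Add(-50, 50)) = Mul(-18, 0) = 0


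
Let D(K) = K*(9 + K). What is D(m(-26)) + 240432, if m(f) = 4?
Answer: 240484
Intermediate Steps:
D(m(-26)) + 240432 = 4*(9 + 4) + 240432 = 4*13 + 240432 = 52 + 240432 = 240484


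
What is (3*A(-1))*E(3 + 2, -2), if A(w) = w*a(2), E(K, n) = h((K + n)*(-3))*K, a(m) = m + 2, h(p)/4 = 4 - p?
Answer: -3120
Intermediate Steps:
h(p) = 16 - 4*p (h(p) = 4*(4 - p) = 16 - 4*p)
a(m) = 2 + m
E(K, n) = K*(16 + 12*K + 12*n) (E(K, n) = (16 - 4*(K + n)*(-3))*K = (16 - 4*(-3*K - 3*n))*K = (16 + (12*K + 12*n))*K = (16 + 12*K + 12*n)*K = K*(16 + 12*K + 12*n))
A(w) = 4*w (A(w) = w*(2 + 2) = w*4 = 4*w)
(3*A(-1))*E(3 + 2, -2) = (3*(4*(-1)))*(4*(3 + 2)*(4 + 3*(3 + 2) + 3*(-2))) = (3*(-4))*(4*5*(4 + 3*5 - 6)) = -48*5*(4 + 15 - 6) = -48*5*13 = -12*260 = -3120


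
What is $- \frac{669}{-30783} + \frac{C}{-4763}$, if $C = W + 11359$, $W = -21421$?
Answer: $\frac{104308331}{48873143} \approx 2.1343$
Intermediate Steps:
$C = -10062$ ($C = -21421 + 11359 = -10062$)
$- \frac{669}{-30783} + \frac{C}{-4763} = - \frac{669}{-30783} - \frac{10062}{-4763} = \left(-669\right) \left(- \frac{1}{30783}\right) - - \frac{10062}{4763} = \frac{223}{10261} + \frac{10062}{4763} = \frac{104308331}{48873143}$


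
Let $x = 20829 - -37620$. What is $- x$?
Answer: $-58449$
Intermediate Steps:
$x = 58449$ ($x = 20829 + 37620 = 58449$)
$- x = \left(-1\right) 58449 = -58449$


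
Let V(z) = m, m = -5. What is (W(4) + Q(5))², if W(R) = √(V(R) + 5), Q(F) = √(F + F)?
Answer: 10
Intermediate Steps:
V(z) = -5
Q(F) = √2*√F (Q(F) = √(2*F) = √2*√F)
W(R) = 0 (W(R) = √(-5 + 5) = √0 = 0)
(W(4) + Q(5))² = (0 + √2*√5)² = (0 + √10)² = (√10)² = 10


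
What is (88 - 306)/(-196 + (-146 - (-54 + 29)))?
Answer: 218/317 ≈ 0.68770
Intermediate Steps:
(88 - 306)/(-196 + (-146 - (-54 + 29))) = -218/(-196 + (-146 - 1*(-25))) = -218/(-196 + (-146 + 25)) = -218/(-196 - 121) = -218/(-317) = -218*(-1/317) = 218/317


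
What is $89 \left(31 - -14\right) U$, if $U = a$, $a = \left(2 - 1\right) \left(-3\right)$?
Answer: $-12015$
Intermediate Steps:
$a = -3$ ($a = 1 \left(-3\right) = -3$)
$U = -3$
$89 \left(31 - -14\right) U = 89 \left(31 - -14\right) \left(-3\right) = 89 \left(31 + 14\right) \left(-3\right) = 89 \cdot 45 \left(-3\right) = 4005 \left(-3\right) = -12015$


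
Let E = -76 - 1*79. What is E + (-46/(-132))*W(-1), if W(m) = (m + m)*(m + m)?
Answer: -5069/33 ≈ -153.61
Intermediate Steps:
W(m) = 4*m**2 (W(m) = (2*m)*(2*m) = 4*m**2)
E = -155 (E = -76 - 79 = -155)
E + (-46/(-132))*W(-1) = -155 + (-46/(-132))*(4*(-1)**2) = -155 + (-46*(-1/132))*(4*1) = -155 + (23/66)*4 = -155 + 46/33 = -5069/33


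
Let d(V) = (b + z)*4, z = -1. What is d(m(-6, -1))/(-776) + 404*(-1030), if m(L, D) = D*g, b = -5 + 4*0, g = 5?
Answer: -40363637/97 ≈ -4.1612e+5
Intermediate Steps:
b = -5 (b = -5 + 0 = -5)
m(L, D) = 5*D (m(L, D) = D*5 = 5*D)
d(V) = -24 (d(V) = (-5 - 1)*4 = -6*4 = -24)
d(m(-6, -1))/(-776) + 404*(-1030) = -24/(-776) + 404*(-1030) = -24*(-1/776) - 416120 = 3/97 - 416120 = -40363637/97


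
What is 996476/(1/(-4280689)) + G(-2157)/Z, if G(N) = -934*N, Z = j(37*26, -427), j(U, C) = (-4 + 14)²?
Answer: -213280191590881/50 ≈ -4.2656e+12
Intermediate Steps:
j(U, C) = 100 (j(U, C) = 10² = 100)
Z = 100
996476/(1/(-4280689)) + G(-2157)/Z = 996476/(1/(-4280689)) - 934*(-2157)/100 = 996476/(-1/4280689) + 2014638*(1/100) = 996476*(-4280689) + 1007319/50 = -4265603851964 + 1007319/50 = -213280191590881/50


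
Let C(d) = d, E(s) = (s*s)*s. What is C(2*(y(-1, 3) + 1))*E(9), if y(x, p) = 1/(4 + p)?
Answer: 11664/7 ≈ 1666.3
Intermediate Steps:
E(s) = s³ (E(s) = s²*s = s³)
C(2*(y(-1, 3) + 1))*E(9) = (2*(1/(4 + 3) + 1))*9³ = (2*(1/7 + 1))*729 = (2*(⅐ + 1))*729 = (2*(8/7))*729 = (16/7)*729 = 11664/7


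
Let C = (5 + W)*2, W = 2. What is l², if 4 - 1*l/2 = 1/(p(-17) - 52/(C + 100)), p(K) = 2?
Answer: 87025/1936 ≈ 44.951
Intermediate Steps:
C = 14 (C = (5 + 2)*2 = 7*2 = 14)
l = 295/44 (l = 8 - 2/(2 - 52/(14 + 100)) = 8 - 2/(2 - 52/114) = 8 - 2/(2 - 52*1/114) = 8 - 2/(2 - 26/57) = 8 - 2/88/57 = 8 - 2*57/88 = 8 - 57/44 = 295/44 ≈ 6.7045)
l² = (295/44)² = 87025/1936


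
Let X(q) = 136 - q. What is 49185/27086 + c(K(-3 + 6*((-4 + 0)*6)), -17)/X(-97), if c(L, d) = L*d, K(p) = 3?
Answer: 10078719/6311038 ≈ 1.5970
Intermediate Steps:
49185/27086 + c(K(-3 + 6*((-4 + 0)*6)), -17)/X(-97) = 49185/27086 + (3*(-17))/(136 - 1*(-97)) = 49185*(1/27086) - 51/(136 + 97) = 49185/27086 - 51/233 = 10078719/6311038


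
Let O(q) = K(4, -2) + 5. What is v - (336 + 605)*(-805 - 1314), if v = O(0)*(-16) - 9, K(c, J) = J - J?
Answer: 1993890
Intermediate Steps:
K(c, J) = 0
O(q) = 5 (O(q) = 0 + 5 = 5)
v = -89 (v = 5*(-16) - 9 = -80 - 9 = -89)
v - (336 + 605)*(-805 - 1314) = -89 - (336 + 605)*(-805 - 1314) = -89 - 941*(-2119) = -89 - 1*(-1993979) = -89 + 1993979 = 1993890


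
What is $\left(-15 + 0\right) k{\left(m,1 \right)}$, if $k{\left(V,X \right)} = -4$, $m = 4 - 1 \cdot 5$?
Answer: $60$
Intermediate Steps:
$m = -1$ ($m = 4 - 5 = -1$)
$\left(-15 + 0\right) k{\left(m,1 \right)} = \left(-15 + 0\right) \left(-4\right) = \left(-15\right) \left(-4\right) = 60$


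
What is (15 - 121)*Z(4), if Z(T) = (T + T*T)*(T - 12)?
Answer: 16960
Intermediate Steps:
Z(T) = (-12 + T)*(T + T**2) (Z(T) = (T + T**2)*(-12 + T) = (-12 + T)*(T + T**2))
(15 - 121)*Z(4) = (15 - 121)*(4*(-12 + 4**2 - 11*4)) = -424*(-12 + 16 - 44) = -424*(-40) = -106*(-160) = 16960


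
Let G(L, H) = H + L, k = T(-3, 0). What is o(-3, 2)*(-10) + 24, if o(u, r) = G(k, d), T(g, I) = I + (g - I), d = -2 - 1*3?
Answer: 104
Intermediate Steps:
d = -5 (d = -2 - 3 = -5)
T(g, I) = g
k = -3
o(u, r) = -8 (o(u, r) = -5 - 3 = -8)
o(-3, 2)*(-10) + 24 = -8*(-10) + 24 = 80 + 24 = 104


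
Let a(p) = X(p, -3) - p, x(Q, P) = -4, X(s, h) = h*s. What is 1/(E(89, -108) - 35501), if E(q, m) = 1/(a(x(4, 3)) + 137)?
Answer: -153/5431652 ≈ -2.8168e-5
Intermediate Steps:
a(p) = -4*p (a(p) = -3*p - p = -4*p)
E(q, m) = 1/153 (E(q, m) = 1/(-4*(-4) + 137) = 1/(16 + 137) = 1/153)
1/(E(89, -108) - 35501) = 1/(1/153 - 35501) = 1/(-5431652/153) = -153/5431652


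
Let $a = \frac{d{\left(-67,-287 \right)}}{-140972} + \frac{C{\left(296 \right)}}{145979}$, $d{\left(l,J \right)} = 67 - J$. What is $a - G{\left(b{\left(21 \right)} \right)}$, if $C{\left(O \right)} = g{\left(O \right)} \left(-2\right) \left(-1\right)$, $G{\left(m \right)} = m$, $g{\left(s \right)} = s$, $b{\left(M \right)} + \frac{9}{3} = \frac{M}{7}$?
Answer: $\frac{15889429}{10289475794} \approx 0.0015442$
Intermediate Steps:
$b{\left(M \right)} = -3 + \frac{M}{7}$
$C{\left(O \right)} = 2 O$ ($C{\left(O \right)} = O \left(-2\right) \left(-1\right) = - 2 O \left(-1\right) = 2 O$)
$a = \frac{15889429}{10289475794}$ ($a = \frac{67 - -287}{-140972} + \frac{2 \cdot 296}{145979} = \left(67 + 287\right) \left(- \frac{1}{140972}\right) + 592 \cdot \frac{1}{145979} = 354 \left(- \frac{1}{140972}\right) + \frac{592}{145979} = - \frac{177}{70486} + \frac{592}{145979} = \frac{15889429}{10289475794} \approx 0.0015442$)
$a - G{\left(b{\left(21 \right)} \right)} = \frac{15889429}{10289475794} - \left(-3 + \frac{1}{7} \cdot 21\right) = \frac{15889429}{10289475794} - \left(-3 + 3\right) = \frac{15889429}{10289475794} - 0 = \frac{15889429}{10289475794} + 0 = \frac{15889429}{10289475794}$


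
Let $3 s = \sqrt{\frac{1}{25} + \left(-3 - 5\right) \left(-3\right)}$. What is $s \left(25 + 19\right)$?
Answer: $\frac{44 \sqrt{601}}{15} \approx 71.911$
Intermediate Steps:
$s = \frac{\sqrt{601}}{15}$ ($s = \frac{\sqrt{\frac{1}{25} + \left(-3 - 5\right) \left(-3\right)}}{3} = \frac{\sqrt{\frac{1}{25} - -24}}{3} = \frac{\sqrt{\frac{1}{25} + 24}}{3} = \frac{\sqrt{\frac{601}{25}}}{3} = \frac{\frac{1}{5} \sqrt{601}}{3} = \frac{\sqrt{601}}{15} \approx 1.6344$)
$s \left(25 + 19\right) = \frac{\sqrt{601}}{15} \left(25 + 19\right) = \frac{\sqrt{601}}{15} \cdot 44 = \frac{44 \sqrt{601}}{15}$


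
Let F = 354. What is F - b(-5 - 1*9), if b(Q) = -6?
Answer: 360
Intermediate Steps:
F - b(-5 - 1*9) = 354 - 1*(-6) = 354 + 6 = 360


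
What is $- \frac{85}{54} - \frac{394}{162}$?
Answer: $- \frac{649}{162} \approx -4.0062$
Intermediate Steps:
$- \frac{85}{54} - \frac{394}{162} = \left(-85\right) \frac{1}{54} - \frac{197}{81} = - \frac{85}{54} - \frac{197}{81} = - \frac{649}{162}$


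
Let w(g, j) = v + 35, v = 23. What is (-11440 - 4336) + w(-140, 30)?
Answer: -15718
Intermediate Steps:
w(g, j) = 58 (w(g, j) = 23 + 35 = 58)
(-11440 - 4336) + w(-140, 30) = (-11440 - 4336) + 58 = -15776 + 58 = -15718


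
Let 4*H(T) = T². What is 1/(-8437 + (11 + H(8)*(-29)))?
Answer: -1/8890 ≈ -0.00011249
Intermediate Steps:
H(T) = T²/4
1/(-8437 + (11 + H(8)*(-29))) = 1/(-8437 + (11 + ((¼)*8²)*(-29))) = 1/(-8437 + (11 + ((¼)*64)*(-29))) = 1/(-8437 + (11 + 16*(-29))) = 1/(-8437 + (11 - 464)) = 1/(-8437 - 453) = 1/(-8890) = -1/8890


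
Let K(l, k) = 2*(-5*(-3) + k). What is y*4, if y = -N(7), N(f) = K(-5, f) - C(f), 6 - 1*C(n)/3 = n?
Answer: -188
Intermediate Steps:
C(n) = 18 - 3*n
K(l, k) = 30 + 2*k (K(l, k) = 2*(15 + k) = 30 + 2*k)
N(f) = 12 + 5*f (N(f) = (30 + 2*f) - (18 - 3*f) = (30 + 2*f) + (-18 + 3*f) = 12 + 5*f)
y = -47 (y = -(12 + 5*7) = -(12 + 35) = -1*47 = -47)
y*4 = -47*4 = -188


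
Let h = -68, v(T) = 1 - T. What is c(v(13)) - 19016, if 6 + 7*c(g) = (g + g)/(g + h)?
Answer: -1331177/70 ≈ -19017.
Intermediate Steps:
c(g) = -6/7 + 2*g/(7*(-68 + g)) (c(g) = -6/7 + ((g + g)/(g - 68))/7 = -6/7 + ((2*g)/(-68 + g))/7 = -6/7 + (2*g/(-68 + g))/7 = -6/7 + 2*g/(7*(-68 + g)))
c(v(13)) - 19016 = 4*(102 - (1 - 1*13))/(7*(-68 + (1 - 1*13))) - 19016 = 4*(102 - (1 - 13))/(7*(-68 + (1 - 13))) - 19016 = 4*(102 - 1*(-12))/(7*(-68 - 12)) - 19016 = (4/7)*(102 + 12)/(-80) - 19016 = (4/7)*(-1/80)*114 - 19016 = -57/70 - 19016 = -1331177/70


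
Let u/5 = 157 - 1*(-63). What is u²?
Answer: 1210000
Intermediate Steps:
u = 1100 (u = 5*(157 - 1*(-63)) = 5*(157 + 63) = 5*220 = 1100)
u² = 1100² = 1210000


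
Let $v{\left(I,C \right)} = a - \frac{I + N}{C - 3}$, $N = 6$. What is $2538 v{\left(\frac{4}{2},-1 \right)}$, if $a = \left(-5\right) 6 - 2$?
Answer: $-76140$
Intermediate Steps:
$a = -32$ ($a = -30 - 2 = -32$)
$v{\left(I,C \right)} = -32 - \frac{6 + I}{-3 + C}$ ($v{\left(I,C \right)} = -32 - \frac{I + 6}{C - 3} = -32 - \frac{6 + I}{-3 + C}$)
$2538 v{\left(\frac{4}{2},-1 \right)} = 2538 \frac{90 - \frac{4}{2} - -32}{-3 - 1} = 2538 \frac{90 - 4 \cdot \frac{1}{2} + 32}{-4} = 2538 \left(- \frac{90 - 2 + 32}{4}\right) = 2538 \left(\left(- \frac{1}{4}\right) 120\right) = 2538 \left(-30\right) = -76140$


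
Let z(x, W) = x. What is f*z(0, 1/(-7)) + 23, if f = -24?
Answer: 23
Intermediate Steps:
f*z(0, 1/(-7)) + 23 = -24*0 + 23 = 0 + 23 = 23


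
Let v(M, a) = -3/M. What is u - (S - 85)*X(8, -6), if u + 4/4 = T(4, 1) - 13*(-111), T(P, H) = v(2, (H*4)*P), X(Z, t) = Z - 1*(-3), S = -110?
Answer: 7171/2 ≈ 3585.5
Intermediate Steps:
X(Z, t) = 3 + Z (X(Z, t) = Z + 3 = 3 + Z)
T(P, H) = -3/2
u = 2881/2 (u = -1 + (-3/2 - 13*(-111)) = -1 + (-3/2 + 1443) = -1 + 2883/2 = 2881/2 ≈ 1440.5)
u - (S - 85)*X(8, -6) = 2881/2 - (-110 - 85)*(3 + 8) = 2881/2 - (-195)*11 = 2881/2 - 1*(-2145) = 2881/2 + 2145 = 7171/2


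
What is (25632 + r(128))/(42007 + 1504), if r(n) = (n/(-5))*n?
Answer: 111776/217555 ≈ 0.51378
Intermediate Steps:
r(n) = -n²/5 (r(n) = (-n/5)*n = -n²/5)
(25632 + r(128))/(42007 + 1504) = (25632 - ⅕*128²)/(42007 + 1504) = (25632 - ⅕*16384)/43511 = (25632 - 16384/5)*(1/43511) = (111776/5)*(1/43511) = 111776/217555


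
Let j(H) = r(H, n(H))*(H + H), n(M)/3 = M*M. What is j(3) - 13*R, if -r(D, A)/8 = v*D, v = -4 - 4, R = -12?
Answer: 1308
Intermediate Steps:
v = -8
n(M) = 3*M**2 (n(M) = 3*(M*M) = 3*M**2)
r(D, A) = 64*D (r(D, A) = -(-64)*D = 64*D)
j(H) = 128*H**2 (j(H) = (64*H)*(H + H) = (64*H)*(2*H) = 128*H**2)
j(3) - 13*R = 128*3**2 - 13*(-12) = 128*9 + 156 = 1152 + 156 = 1308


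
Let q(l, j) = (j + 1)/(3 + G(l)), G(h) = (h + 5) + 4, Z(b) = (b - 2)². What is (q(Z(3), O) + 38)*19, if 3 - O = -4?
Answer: 9538/13 ≈ 733.69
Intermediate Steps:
O = 7 (O = 3 - 1*(-4) = 3 + 4 = 7)
Z(b) = (-2 + b)²
G(h) = 9 + h (G(h) = (5 + h) + 4 = 9 + h)
q(l, j) = (1 + j)/(12 + l) (q(l, j) = (j + 1)/(3 + (9 + l)) = (1 + j)/(12 + l))
(q(Z(3), O) + 38)*19 = ((1 + 7)/(12 + (-2 + 3)²) + 38)*19 = (8/(12 + 1²) + 38)*19 = (8/(12 + 1) + 38)*19 = (8/13 + 38)*19 = (502/13)*19 = 9538/13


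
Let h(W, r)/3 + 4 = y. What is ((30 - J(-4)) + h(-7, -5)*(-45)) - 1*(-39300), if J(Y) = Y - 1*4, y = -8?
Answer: 40958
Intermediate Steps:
h(W, r) = -36 (h(W, r) = -12 + 3*(-8) = -12 - 24 = -36)
J(Y) = -4 + Y (J(Y) = Y - 4 = -4 + Y)
((30 - J(-4)) + h(-7, -5)*(-45)) - 1*(-39300) = ((30 - (-4 - 4)) - 36*(-45)) - 1*(-39300) = ((30 - 1*(-8)) + 1620) + 39300 = ((30 + 8) + 1620) + 39300 = (38 + 1620) + 39300 = 1658 + 39300 = 40958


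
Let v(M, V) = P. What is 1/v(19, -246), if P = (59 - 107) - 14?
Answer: -1/62 ≈ -0.016129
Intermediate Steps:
P = -62 (P = -48 - 14 = -62)
v(M, V) = -62
1/v(19, -246) = 1/(-62) = -1/62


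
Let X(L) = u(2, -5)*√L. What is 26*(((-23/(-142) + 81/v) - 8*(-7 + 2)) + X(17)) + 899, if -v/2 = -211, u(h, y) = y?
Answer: 29186011/14981 - 130*√17 ≈ 1412.2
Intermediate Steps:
v = 422 (v = -2*(-211) = 422)
X(L) = -5*√L
26*(((-23/(-142) + 81/v) - 8*(-7 + 2)) + X(17)) + 899 = 26*(((-23/(-142) + 81/422) - 8*(-7 + 2)) - 5*√17) + 899 = 26*(((-23*(-1/142) + 81*(1/422)) - 8*(-5)) - 5*√17) + 899 = 26*(((23/142 + 81/422) + 40) - 5*√17) + 899 = 26*((5302/14981 + 40) - 5*√17) + 899 = 26*(604542/14981 - 5*√17) + 899 = (15718092/14981 - 130*√17) + 899 = 29186011/14981 - 130*√17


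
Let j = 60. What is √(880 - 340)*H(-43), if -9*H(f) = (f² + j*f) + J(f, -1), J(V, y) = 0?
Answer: 1462*√15/3 ≈ 1887.4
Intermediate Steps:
H(f) = -20*f/3 - f²/9 (H(f) = -((f² + 60*f) + 0)/9 = -(f² + 60*f)/9 = -20*f/3 - f²/9)
√(880 - 340)*H(-43) = √(880 - 340)*((⅑)*(-43)*(-60 - 1*(-43))) = √540*((⅑)*(-43)*(-60 + 43)) = (6*√15)*((⅑)*(-43)*(-17)) = (6*√15)*(731/9) = 1462*√15/3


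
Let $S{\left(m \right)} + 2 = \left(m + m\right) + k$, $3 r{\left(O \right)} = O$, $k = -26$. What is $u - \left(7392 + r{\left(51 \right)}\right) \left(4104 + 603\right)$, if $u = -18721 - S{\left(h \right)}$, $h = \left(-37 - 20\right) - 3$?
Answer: $-34892736$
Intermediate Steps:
$r{\left(O \right)} = \frac{O}{3}$
$h = -60$ ($h = -57 - 3 = -60$)
$S{\left(m \right)} = -28 + 2 m$ ($S{\left(m \right)} = -2 + \left(\left(m + m\right) - 26\right) = -2 + \left(2 m - 26\right) = -2 + \left(-26 + 2 m\right) = -28 + 2 m$)
$u = -18573$ ($u = -18721 - \left(-28 + 2 \left(-60\right)\right) = -18721 - \left(-28 - 120\right) = -18721 - -148 = -18721 + 148 = -18573$)
$u - \left(7392 + r{\left(51 \right)}\right) \left(4104 + 603\right) = -18573 - \left(7392 + \frac{1}{3} \cdot 51\right) \left(4104 + 603\right) = -18573 - \left(7392 + 17\right) 4707 = -18573 - 7409 \cdot 4707 = -18573 - 34874163 = -34892736$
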